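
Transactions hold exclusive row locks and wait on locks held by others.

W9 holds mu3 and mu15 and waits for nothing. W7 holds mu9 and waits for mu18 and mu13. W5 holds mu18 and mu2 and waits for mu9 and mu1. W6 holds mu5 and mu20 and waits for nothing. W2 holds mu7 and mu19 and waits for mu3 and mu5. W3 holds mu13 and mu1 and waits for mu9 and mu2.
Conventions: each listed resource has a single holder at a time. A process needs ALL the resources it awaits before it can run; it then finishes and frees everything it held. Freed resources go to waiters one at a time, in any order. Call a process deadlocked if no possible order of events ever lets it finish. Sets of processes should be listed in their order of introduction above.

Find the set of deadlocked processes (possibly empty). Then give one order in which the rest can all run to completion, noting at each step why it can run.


Deadlocked: W7, W5 and W3.
Key observation: the waits loop around W7 -> W5 -> W7 with no way out; W3 is caught in further circular waits.
One completion order for the rest: W9, W6, W2.
Verifying each step:
  W9: no waits; runs immediately, freeing mu3 and mu15
  W6: no waits; runs immediately, freeing mu5 and mu20
  W2: everything it awaited (mu3 and mu5) is free; runs, freeing mu7 and mu19


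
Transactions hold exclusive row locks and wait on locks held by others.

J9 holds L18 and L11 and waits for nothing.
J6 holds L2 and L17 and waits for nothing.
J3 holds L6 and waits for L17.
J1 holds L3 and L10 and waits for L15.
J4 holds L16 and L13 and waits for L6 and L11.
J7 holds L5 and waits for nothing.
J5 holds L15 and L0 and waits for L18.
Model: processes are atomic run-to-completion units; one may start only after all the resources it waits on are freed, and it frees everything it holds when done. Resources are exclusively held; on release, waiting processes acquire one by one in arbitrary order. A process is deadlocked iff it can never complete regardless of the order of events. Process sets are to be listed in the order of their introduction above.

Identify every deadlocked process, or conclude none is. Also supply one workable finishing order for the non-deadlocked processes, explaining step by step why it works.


Nothing here is deadlocked.
Key observation: the wait relation is loop-free; peeling off processes with no waits unwinds the whole state.
A valid finishing order for the others: J6, J9, J3, J7, J5, J1, J4.
Step-by-step check:
  J6: no waits; runs immediately, freeing L2 and L17
  J9: no waits; runs immediately, freeing L18 and L11
  J3: everything it awaited (L17) is free; runs, freeing L6
  J7: no waits; runs immediately, freeing L5
  J5: everything it awaited (L18) is free; runs, freeing L15 and L0
  J1: everything it awaited (L15) is free; runs, freeing L3 and L10
  J4: everything it awaited (L6 and L11) is free; runs, freeing L16 and L13


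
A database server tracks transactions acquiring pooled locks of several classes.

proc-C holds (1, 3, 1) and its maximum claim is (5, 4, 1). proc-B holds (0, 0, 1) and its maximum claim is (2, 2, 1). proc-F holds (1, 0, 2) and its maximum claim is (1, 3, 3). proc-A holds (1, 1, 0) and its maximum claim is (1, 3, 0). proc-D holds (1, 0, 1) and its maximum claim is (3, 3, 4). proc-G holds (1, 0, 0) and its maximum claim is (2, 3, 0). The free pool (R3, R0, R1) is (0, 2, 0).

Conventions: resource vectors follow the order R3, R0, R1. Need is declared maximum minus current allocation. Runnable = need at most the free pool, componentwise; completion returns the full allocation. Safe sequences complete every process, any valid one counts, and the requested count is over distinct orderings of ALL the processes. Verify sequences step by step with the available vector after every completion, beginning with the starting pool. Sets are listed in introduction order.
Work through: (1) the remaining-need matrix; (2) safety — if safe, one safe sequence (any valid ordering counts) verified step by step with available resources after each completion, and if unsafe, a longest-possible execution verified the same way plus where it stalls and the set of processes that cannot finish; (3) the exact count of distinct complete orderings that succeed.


(1) Outstanding need per process (order R3, R0, R1):
  proc-C: (4, 1, 0)
  proc-B: (2, 2, 0)
  proc-F: (0, 3, 1)
  proc-A: (0, 2, 0)
  proc-D: (2, 3, 3)
  proc-G: (1, 3, 0)
(2) SAFE, for example via the order proc-A, proc-G, proc-B, proc-F, proc-D, proc-C.
Key observation: proc-A is the earliest step where a requested resource binds exactly: need (0, 2, 0), pool (0, 2, 0) at its turn.
Check, step by step:
  pool = (0, 2, 0)
  proc-A needs (0, 2, 0) <= (0, 2, 0) -> finishes; pool += (1, 1, 0) = (1, 3, 0)
  proc-G needs (1, 3, 0) <= (1, 3, 0) -> finishes; pool += (1, 0, 0) = (2, 3, 0)
  proc-B needs (2, 2, 0) <= (2, 3, 0) -> finishes; pool += (0, 0, 1) = (2, 3, 1)
  proc-F needs (0, 3, 1) <= (2, 3, 1) -> finishes; pool += (1, 0, 2) = (3, 3, 3)
  proc-D needs (2, 3, 3) <= (3, 3, 3) -> finishes; pool += (1, 0, 1) = (4, 3, 4)
  proc-C needs (4, 1, 0) <= (4, 3, 4) -> finishes; pool += (1, 3, 1) = (5, 6, 5)
(3) Precisely 1 of the possible complete orderings is a safe sequence.


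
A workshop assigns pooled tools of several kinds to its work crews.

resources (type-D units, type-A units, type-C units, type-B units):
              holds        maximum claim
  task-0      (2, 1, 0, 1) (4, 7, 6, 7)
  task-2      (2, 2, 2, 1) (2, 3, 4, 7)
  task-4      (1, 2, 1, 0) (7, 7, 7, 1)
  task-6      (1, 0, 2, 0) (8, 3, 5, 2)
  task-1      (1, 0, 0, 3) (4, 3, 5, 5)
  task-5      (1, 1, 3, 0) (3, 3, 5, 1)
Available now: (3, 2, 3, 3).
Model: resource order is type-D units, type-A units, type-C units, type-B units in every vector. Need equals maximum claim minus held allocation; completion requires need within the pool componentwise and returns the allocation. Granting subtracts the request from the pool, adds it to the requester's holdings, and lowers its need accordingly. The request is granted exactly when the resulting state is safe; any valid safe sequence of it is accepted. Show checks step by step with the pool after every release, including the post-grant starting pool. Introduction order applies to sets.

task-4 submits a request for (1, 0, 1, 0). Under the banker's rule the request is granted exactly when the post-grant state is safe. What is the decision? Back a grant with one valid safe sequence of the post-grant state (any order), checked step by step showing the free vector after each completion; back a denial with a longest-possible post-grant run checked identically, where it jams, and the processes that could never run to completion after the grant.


GRANT — the state after the grant stays safe, e.g. via task-5, task-1, task-2, task-4, task-6, task-0.
Key observation: granting shrinks the pool to (2, 2, 2, 3), yet task-5 still fits and the chain goes through.
Verifying the post-grant state step by step:
  pool = (2, 2, 2, 3)
  run task-5 (needs (2, 2, 2, 1), free (2, 2, 2, 3)); after release of (1, 1, 3, 0) the pool is (3, 3, 5, 3)
  run task-1 (needs (3, 3, 5, 2), free (3, 3, 5, 3)); after release of (1, 0, 0, 3) the pool is (4, 3, 5, 6)
  run task-2 (needs (0, 1, 2, 6), free (4, 3, 5, 6)); after release of (2, 2, 2, 1) the pool is (6, 5, 7, 7)
  run task-4 (needs (5, 5, 5, 1), free (6, 5, 7, 7)); after release of (2, 2, 2, 0) the pool is (8, 7, 9, 7)
  run task-6 (needs (7, 3, 3, 2), free (8, 7, 9, 7)); after release of (1, 0, 2, 0) the pool is (9, 7, 11, 7)
  run task-0 (needs (2, 6, 6, 6), free (9, 7, 11, 7)); after release of (2, 1, 0, 1) the pool is (11, 8, 11, 8)


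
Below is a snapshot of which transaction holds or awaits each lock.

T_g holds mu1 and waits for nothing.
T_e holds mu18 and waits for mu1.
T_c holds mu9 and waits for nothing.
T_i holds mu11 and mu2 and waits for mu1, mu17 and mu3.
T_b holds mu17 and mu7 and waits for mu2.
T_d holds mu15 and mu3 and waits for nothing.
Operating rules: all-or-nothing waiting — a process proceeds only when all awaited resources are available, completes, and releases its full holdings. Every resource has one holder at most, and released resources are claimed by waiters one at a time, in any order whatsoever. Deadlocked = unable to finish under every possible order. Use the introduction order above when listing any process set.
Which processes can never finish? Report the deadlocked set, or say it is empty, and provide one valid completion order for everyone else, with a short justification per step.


Deadlocked: T_i and T_b.
Key observation: the knot is the closed ring of waits T_i -> T_b -> T_i; no other process is dragged down with it.
A valid finishing order for the others: T_g, T_d, T_c, T_e.
Step-by-step check:
  T_g waits on nothing -> runs at once and releases mu1
  T_d waits on nothing -> runs at once and releases mu15 and mu3
  T_c waits on nothing -> runs at once and releases mu9
  run T_e (all its waits — mu1 — are resolved); releases mu18


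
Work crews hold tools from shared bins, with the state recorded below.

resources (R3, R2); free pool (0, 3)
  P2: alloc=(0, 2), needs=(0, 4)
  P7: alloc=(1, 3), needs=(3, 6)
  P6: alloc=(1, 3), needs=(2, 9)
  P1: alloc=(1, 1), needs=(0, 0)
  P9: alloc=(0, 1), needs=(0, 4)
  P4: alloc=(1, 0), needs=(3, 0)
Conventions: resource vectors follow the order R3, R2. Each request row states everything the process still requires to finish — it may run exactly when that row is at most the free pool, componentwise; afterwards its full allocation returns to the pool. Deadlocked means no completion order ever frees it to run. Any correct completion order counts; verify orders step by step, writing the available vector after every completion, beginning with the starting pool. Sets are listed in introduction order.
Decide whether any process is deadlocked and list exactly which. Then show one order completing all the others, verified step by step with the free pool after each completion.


Deadlocked set: P7, P6 and P4.
Key observation: no order helps: past P1, P2, P9, the free pool tops out at (1, 7), below what each blocked process needs in R3.
One completion order for the rest: P1, P2, P9. Walking it through:
  pool = (0, 3)
  P1: need (0, 0) fits (0, 3); releases (1, 1), pool now (1, 4)
  P2: need (0, 4) fits (1, 4); releases (0, 2), pool now (1, 6)
  P9: need (0, 4) fits (1, 6); releases (0, 1), pool now (1, 7)
The stuck group stays short no matter what:
  P7 still needs (3, 6) but only (1, 7) is free — short on R3
  P6 still needs (2, 9) but only (1, 7) is free — short on R3 and R2
  P4 still needs (3, 0) but only (1, 7) is free — short on R3


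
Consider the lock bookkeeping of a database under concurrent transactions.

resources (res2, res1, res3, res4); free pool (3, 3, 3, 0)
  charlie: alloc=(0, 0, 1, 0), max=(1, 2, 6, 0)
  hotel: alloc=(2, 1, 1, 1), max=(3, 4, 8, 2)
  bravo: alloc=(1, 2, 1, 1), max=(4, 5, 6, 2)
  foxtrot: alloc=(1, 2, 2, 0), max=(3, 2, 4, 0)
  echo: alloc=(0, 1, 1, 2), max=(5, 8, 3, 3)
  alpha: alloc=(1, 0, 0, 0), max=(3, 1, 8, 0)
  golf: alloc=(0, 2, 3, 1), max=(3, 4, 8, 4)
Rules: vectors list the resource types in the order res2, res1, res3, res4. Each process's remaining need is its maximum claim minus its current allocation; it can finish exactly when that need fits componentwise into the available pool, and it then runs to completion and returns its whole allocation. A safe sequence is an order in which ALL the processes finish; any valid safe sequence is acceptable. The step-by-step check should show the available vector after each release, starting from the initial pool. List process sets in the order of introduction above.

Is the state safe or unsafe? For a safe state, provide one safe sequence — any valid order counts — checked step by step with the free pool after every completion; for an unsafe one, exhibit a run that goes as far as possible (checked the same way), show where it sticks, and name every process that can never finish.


The state is UNSAFE.
Key observation: after foxtrot, charlie the pool peaks at (4, 5, 6, 0), and each blocked process is short somewhere: hotel on res3, res4; bravo on res4; echo on res2, res1, res4; alpha on res3; golf on res4.
The run foxtrot, charlie cannot be extended any further. Step-by-step check:
  pool = (3, 3, 3, 0)
  run foxtrot (needs (2, 0, 2, 0), free (3, 3, 3, 0)); after release of (1, 2, 2, 0) the pool is (4, 5, 5, 0)
  run charlie (needs (1, 2, 5, 0), free (4, 5, 5, 0)); after release of (0, 0, 1, 0) the pool is (4, 5, 6, 0)
  blocked: hotel wants (1, 3, 7, 1), pool (4, 5, 6, 0) — not enough res3 and res4
  blocked: bravo wants (3, 3, 5, 1), pool (4, 5, 6, 0) — not enough res4
  blocked: echo wants (5, 7, 2, 1), pool (4, 5, 6, 0) — not enough res2, res1 and res4
  blocked: alpha wants (2, 1, 8, 0), pool (4, 5, 6, 0) — not enough res3
  blocked: golf wants (3, 2, 5, 3), pool (4, 5, 6, 0) — not enough res4
Never able to finish: hotel, bravo, echo, alpha and golf.


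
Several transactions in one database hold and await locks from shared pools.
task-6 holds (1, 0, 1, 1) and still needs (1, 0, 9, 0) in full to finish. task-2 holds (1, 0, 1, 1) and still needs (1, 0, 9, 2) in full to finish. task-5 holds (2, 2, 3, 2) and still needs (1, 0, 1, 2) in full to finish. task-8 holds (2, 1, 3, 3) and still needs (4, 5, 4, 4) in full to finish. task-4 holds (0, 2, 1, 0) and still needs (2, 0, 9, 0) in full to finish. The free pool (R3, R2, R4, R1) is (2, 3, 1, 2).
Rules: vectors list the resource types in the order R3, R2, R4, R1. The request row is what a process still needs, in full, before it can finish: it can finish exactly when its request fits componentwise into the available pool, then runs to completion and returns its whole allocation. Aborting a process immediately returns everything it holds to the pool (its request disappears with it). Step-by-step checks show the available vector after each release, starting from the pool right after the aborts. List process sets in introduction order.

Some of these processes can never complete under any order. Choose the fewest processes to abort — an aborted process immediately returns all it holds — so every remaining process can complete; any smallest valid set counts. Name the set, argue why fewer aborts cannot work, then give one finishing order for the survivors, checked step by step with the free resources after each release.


The answer: abort task-6 and task-4.
Key observation: the deadlocked task-2 becomes finishable only because task-6 and task-4 released (1, 2, 2, 1); it completes at step 3 below.
Why nothing smaller works — every single abort fails: task-6 alone leaves task-2 blocked (short on R4); task-2 alone leaves task-6 blocked (short on R4); task-5 alone leaves task-6 blocked (short on R4); task-8 alone leaves task-6 blocked (short on R4); task-4 alone leaves task-6 blocked (short on R4).
The survivors complete as task-5, task-8, task-2. Walking it through (starting from the post-abort pool):
  pool = (3, 5, 3, 3)
  run task-5 (needs (1, 0, 1, 2), free (3, 5, 3, 3)); after release of (2, 2, 3, 2) the pool is (5, 7, 6, 5)
  run task-8 (needs (4, 5, 4, 4), free (5, 7, 6, 5)); after release of (2, 1, 3, 3) the pool is (7, 8, 9, 8)
  run task-2 (needs (1, 0, 9, 2), free (7, 8, 9, 8)); after release of (1, 0, 1, 1) the pool is (8, 8, 10, 9)


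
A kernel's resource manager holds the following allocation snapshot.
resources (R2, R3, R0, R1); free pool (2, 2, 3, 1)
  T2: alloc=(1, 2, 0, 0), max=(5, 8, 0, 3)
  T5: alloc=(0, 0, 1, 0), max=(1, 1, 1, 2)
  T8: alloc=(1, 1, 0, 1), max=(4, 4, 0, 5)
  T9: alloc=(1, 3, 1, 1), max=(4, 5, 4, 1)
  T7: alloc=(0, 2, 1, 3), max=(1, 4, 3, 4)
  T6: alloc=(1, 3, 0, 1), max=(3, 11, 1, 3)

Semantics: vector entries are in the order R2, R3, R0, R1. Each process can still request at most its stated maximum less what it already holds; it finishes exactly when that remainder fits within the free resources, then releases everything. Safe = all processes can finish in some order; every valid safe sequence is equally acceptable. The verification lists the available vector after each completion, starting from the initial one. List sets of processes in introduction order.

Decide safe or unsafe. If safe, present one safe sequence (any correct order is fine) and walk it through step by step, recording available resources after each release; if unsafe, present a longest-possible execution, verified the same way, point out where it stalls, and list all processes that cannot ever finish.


UNSAFE — no complete ordering exists.
Key observation: after T7, T5 the pool peaks at (2, 4, 5, 4), and each blocked process is short somewhere: T2 on R2, R3; T8 on R2; T9 on R2; T6 on R3.
A maximal execution: T7, T5 — then nothing else fits. Step-by-step check:
  pool = (2, 2, 3, 1)
  T7 needs (1, 2, 2, 1) <= (2, 2, 3, 1) -> finishes; pool += (0, 2, 1, 3) = (2, 4, 4, 4)
  T5 needs (1, 1, 0, 2) <= (2, 4, 4, 4) -> finishes; pool += (0, 0, 1, 0) = (2, 4, 5, 4)
  T2 cannot run: need (4, 6, 0, 3) vs free (2, 4, 5, 4) (insufficient R2 and R3)
  T8 cannot run: need (3, 3, 0, 4) vs free (2, 4, 5, 4) (insufficient R2)
  T9 cannot run: need (3, 2, 3, 0) vs free (2, 4, 5, 4) (insufficient R2)
  T6 cannot run: need (2, 8, 1, 2) vs free (2, 4, 5, 4) (insufficient R3)
Processes that can never finish: T2, T8, T9 and T6.


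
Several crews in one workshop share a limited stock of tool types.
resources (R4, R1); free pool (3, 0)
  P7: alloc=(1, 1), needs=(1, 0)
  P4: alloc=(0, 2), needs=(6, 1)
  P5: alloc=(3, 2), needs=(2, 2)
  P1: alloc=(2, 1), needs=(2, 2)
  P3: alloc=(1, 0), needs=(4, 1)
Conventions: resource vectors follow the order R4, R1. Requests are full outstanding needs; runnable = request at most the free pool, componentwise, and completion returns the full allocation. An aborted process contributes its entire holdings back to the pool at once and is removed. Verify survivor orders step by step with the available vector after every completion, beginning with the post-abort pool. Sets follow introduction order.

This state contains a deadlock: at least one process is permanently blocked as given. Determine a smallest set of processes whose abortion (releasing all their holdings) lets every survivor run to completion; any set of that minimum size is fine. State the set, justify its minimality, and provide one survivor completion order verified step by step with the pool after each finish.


The answer: abort P1.
Key observation: P4 could never have finished before the abort; with (2, 1) returned by P1, it fits at step 2.
Minimality: the empty abort set fails — the state is deadlocked as it stands.
The survivors complete as P7, P4, P3, P5. Step-by-step check (starting from the post-abort pool):
  pool = (5, 1)
  run P7 (needs (1, 0), free (5, 1)); after release of (1, 1) the pool is (6, 2)
  run P4 (needs (6, 1), free (6, 2)); after release of (0, 2) the pool is (6, 4)
  run P3 (needs (4, 1), free (6, 4)); after release of (1, 0) the pool is (7, 4)
  run P5 (needs (2, 2), free (7, 4)); after release of (3, 2) the pool is (10, 6)


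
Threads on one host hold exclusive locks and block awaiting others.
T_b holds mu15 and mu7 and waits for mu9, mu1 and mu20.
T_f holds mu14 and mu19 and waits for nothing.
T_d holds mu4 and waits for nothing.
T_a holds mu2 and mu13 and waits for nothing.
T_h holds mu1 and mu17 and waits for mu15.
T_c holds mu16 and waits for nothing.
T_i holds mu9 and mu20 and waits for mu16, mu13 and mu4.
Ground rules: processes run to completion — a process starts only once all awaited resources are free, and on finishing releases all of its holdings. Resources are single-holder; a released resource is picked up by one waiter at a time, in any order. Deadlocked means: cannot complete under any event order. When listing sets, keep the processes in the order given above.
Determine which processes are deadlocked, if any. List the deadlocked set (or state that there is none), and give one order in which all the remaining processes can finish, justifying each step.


Deadlocked: T_b and T_h.
Key observation: the cycle T_b -> T_h -> T_b can never break — each member waits on the next; no other process is dragged down with it.
One completion order for the rest: T_d, T_a, T_f, T_c, T_i.
Walking it through:
  T_d waits on nothing -> runs at once and releases mu4
  T_a waits on nothing -> runs at once and releases mu2 and mu13
  T_f waits on nothing -> runs at once and releases mu14 and mu19
  T_c waits on nothing -> runs at once and releases mu16
  T_i: everything it awaited (mu16, mu13 and mu4) is free; runs, freeing mu9 and mu20


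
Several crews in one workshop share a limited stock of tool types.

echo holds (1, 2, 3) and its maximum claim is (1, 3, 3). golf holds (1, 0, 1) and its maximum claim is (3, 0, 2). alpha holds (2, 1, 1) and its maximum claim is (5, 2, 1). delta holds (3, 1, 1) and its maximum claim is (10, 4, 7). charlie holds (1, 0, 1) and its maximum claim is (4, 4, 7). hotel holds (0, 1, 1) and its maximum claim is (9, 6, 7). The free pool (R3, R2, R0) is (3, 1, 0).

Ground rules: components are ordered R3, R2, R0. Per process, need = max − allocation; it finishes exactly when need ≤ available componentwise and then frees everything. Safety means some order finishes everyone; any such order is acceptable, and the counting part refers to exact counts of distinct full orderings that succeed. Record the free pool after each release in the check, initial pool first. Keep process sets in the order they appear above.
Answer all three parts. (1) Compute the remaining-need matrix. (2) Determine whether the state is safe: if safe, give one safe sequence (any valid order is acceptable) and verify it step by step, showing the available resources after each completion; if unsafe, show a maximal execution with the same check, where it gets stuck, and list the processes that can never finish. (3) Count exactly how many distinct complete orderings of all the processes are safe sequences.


(1) Need matrix, components ordered R3, R2, R0:
  echo: (0, 1, 0)
  golf: (2, 0, 1)
  alpha: (3, 1, 0)
  delta: (7, 3, 6)
  charlie: (3, 4, 6)
  hotel: (9, 5, 6)
(2) UNSAFE.
Key observation: no order helps: past alpha, golf, echo, the free pool tops out at (7, 4, 5), below what each blocked process needs in R0.
A maximal execution: alpha, golf, echo — then nothing else fits. Step-by-step check:
  pool = (3, 1, 0)
  run alpha (needs (3, 1, 0), free (3, 1, 0)); after release of (2, 1, 1) the pool is (5, 2, 1)
  run golf (needs (2, 0, 1), free (5, 2, 1)); after release of (1, 0, 1) the pool is (6, 2, 2)
  run echo (needs (0, 1, 0), free (6, 2, 2)); after release of (1, 2, 3) the pool is (7, 4, 5)
  delta still needs (7, 3, 6) but only (7, 4, 5) is free — short on R0
  charlie still needs (3, 4, 6) but only (7, 4, 5) is free — short on R0
  hotel still needs (9, 5, 6) but only (7, 4, 5) is free — short on R3, R2 and R0
Processes that can never finish: delta, charlie and hotel.
(3) Precisely 0 of the possible complete orderings are safe sequences.


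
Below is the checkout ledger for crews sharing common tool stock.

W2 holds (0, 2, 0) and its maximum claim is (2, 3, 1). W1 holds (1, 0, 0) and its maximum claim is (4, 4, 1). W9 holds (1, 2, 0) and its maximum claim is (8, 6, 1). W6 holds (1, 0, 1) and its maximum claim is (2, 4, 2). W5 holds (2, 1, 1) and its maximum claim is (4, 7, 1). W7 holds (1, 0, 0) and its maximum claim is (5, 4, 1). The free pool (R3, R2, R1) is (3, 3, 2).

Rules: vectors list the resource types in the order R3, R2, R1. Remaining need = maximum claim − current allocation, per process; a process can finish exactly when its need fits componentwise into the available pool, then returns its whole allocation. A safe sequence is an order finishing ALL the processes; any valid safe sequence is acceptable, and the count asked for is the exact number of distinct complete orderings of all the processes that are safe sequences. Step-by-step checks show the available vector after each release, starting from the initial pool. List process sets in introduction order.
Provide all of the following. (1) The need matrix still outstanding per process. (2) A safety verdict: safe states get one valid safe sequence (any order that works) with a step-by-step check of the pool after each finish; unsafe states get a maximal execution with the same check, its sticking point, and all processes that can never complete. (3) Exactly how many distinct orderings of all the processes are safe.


(1) Remaining need (order R3, R2, R1):
  W2: (2, 1, 1)
  W1: (3, 4, 1)
  W9: (7, 4, 1)
  W6: (1, 4, 1)
  W5: (2, 6, 0)
  W7: (4, 4, 1)
(2) UNSAFE.
Key observation: after W2, W1, W6, W7 the pool peaks at (6, 5, 3), and each blocked process is short somewhere: W9 on R3; W5 on R2.
The run W2, W1, W6, W7 cannot be extended any further. Walking it through:
  pool = (3, 3, 2)
  run W2 (needs (2, 1, 1), free (3, 3, 2)); after release of (0, 2, 0) the pool is (3, 5, 2)
  run W1 (needs (3, 4, 1), free (3, 5, 2)); after release of (1, 0, 0) the pool is (4, 5, 2)
  run W6 (needs (1, 4, 1), free (4, 5, 2)); after release of (1, 0, 1) the pool is (5, 5, 3)
  run W7 (needs (4, 4, 1), free (5, 5, 3)); after release of (1, 0, 0) the pool is (6, 5, 3)
  blocked: W9 wants (7, 4, 1), pool (6, 5, 3) — not enough R3
  blocked: W5 wants (2, 6, 0), pool (6, 5, 3) — not enough R2
Never able to finish: W9 and W5.
(3) The exact count: 0 of the possible complete orderings are safe sequences.


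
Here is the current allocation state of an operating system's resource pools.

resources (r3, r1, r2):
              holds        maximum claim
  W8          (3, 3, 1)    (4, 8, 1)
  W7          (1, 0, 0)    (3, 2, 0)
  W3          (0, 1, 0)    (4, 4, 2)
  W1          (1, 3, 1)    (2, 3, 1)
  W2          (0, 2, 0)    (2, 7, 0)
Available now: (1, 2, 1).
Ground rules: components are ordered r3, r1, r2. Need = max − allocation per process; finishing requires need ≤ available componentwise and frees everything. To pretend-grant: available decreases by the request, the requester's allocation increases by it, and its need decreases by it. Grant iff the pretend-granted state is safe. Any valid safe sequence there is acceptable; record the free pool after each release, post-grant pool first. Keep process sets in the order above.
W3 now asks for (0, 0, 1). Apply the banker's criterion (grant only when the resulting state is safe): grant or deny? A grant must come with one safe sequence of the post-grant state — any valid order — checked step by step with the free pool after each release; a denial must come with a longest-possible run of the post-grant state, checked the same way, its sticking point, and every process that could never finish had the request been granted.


GRANT: granting preserves safety; a valid post-grant sequence is W1, W7, W8, W3, W2.
Key observation: after the grant the pool drops to (1, 2, 0), which still lets W1 finish first and unwind the rest.
Verifying the post-grant state step by step:
  pool = (1, 2, 0)
  W1: need (1, 0, 0) fits (1, 2, 0); releases (1, 3, 1), pool now (2, 5, 1)
  W7: need (2, 2, 0) fits (2, 5, 1); releases (1, 0, 0), pool now (3, 5, 1)
  W8: need (1, 5, 0) fits (3, 5, 1); releases (3, 3, 1), pool now (6, 8, 2)
  W3: need (4, 3, 1) fits (6, 8, 2); releases (0, 1, 1), pool now (6, 9, 3)
  W2: need (2, 5, 0) fits (6, 9, 3); releases (0, 2, 0), pool now (6, 11, 3)


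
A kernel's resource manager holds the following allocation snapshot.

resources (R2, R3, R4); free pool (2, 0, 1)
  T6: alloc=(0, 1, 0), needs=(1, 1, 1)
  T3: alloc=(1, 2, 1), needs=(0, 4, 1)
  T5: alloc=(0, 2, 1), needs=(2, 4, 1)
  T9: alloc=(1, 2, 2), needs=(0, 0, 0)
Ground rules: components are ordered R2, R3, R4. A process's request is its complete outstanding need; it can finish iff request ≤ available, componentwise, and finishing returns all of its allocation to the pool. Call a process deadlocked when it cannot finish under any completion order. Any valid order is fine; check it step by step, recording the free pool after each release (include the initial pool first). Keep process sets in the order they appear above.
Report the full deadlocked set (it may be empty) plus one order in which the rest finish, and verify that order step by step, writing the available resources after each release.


The deadlocked set is T3 and T5.
Key observation: T9, T6 can finish, but then (3, 3, 3) is all there is, and the blocked group's R3 demands exceed it.
One completion order for the rest: T9, T6. Verifying each step:
  pool = (2, 0, 1)
  T9 needs (0, 0, 0) <= (2, 0, 1) -> finishes; pool += (1, 2, 2) = (3, 2, 3)
  T6 needs (1, 1, 1) <= (3, 2, 3) -> finishes; pool += (0, 1, 0) = (3, 3, 3)
None of the blocked processes ever fits:
  T3 cannot run: need (0, 4, 1) vs free (3, 3, 3) (insufficient R3)
  T5 cannot run: need (2, 4, 1) vs free (3, 3, 3) (insufficient R3)


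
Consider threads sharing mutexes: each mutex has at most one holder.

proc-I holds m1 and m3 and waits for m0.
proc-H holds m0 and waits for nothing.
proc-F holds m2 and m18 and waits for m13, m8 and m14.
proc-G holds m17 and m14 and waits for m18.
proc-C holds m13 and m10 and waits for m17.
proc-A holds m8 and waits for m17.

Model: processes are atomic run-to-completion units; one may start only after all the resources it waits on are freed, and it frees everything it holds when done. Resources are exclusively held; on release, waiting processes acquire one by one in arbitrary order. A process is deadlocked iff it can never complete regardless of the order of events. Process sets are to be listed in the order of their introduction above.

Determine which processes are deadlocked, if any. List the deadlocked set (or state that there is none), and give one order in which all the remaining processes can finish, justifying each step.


Deadlocked: proc-F, proc-G, proc-C and proc-A.
Key observation: along proc-F -> proc-G -> proc-F, each member waits on what the next one holds — a deadlock; proc-C and proc-A are caught in further circular waits.
A valid finishing order for the others: proc-H, proc-I.
Walking it through:
  proc-H: no waits; runs immediately, freeing m0
  run proc-I (all its waits — m0 — are resolved); releases m1 and m3


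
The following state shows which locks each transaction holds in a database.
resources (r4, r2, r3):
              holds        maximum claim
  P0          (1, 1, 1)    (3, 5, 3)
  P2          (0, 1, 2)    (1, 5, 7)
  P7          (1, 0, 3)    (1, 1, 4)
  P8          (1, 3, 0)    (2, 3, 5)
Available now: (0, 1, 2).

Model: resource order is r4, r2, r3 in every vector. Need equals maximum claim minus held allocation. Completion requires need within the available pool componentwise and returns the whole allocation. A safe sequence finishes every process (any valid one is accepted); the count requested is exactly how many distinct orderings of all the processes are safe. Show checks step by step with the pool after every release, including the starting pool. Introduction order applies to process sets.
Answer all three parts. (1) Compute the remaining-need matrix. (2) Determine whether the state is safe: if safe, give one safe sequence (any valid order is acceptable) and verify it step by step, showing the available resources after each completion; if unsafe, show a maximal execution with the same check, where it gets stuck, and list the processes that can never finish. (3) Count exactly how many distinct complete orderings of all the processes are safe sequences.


(1) Outstanding need per process (order r4, r2, r3):
  P0: (2, 4, 2)
  P2: (1, 4, 5)
  P7: (0, 1, 1)
  P8: (1, 0, 5)
(2) SAFE. One safe sequence: P7, P8, P0, P2.
Key observation: P7 is the earliest step where a requested resource binds exactly: need (0, 1, 1), pool (0, 1, 2) at its turn.
Walking it through:
  pool = (0, 1, 2)
  run P7 (needs (0, 1, 1), free (0, 1, 2)); after release of (1, 0, 3) the pool is (1, 1, 5)
  run P8 (needs (1, 0, 5), free (1, 1, 5)); after release of (1, 3, 0) the pool is (2, 4, 5)
  run P0 (needs (2, 4, 2), free (2, 4, 5)); after release of (1, 1, 1) the pool is (3, 5, 6)
  run P2 (needs (1, 4, 5), free (3, 5, 6)); after release of (0, 1, 2) the pool is (3, 6, 8)
(3) Precisely 2 of the possible complete orderings are safe sequences.


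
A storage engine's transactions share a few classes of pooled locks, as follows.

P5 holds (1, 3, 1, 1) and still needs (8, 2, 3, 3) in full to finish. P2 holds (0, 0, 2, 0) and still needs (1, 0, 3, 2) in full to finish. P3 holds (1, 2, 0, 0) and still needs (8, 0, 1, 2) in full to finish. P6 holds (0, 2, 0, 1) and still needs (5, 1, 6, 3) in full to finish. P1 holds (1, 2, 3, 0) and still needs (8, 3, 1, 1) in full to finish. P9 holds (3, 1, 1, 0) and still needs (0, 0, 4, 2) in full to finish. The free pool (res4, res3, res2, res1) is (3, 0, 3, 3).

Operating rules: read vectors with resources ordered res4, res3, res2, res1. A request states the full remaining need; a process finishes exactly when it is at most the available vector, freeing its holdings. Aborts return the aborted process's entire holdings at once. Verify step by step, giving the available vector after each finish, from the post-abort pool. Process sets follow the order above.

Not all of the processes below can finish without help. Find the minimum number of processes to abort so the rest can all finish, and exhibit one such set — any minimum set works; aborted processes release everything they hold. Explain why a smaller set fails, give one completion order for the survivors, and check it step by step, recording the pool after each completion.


Abort P5 and P3.
Key observation: the returned (2, 5, 1, 1) from P5 and P3 is what brings P1 — unrunnable before, under any order — into play at step 4.
Why nothing smaller works — every single abort fails: P5 alone leaves P3 blocked (short on res4); P2 alone leaves P5 blocked (short on res4); P3 alone leaves P5 blocked (short on res4); P6 alone leaves P5 blocked (short on res4); P1 alone leaves P5 blocked (short on res4); P9 alone leaves P5 blocked (short on res4).
One survivor order: P2, P6, P9, P1. Check, step by step (post-abort pool first):
  pool = (5, 5, 4, 4)
  P2: need (1, 0, 3, 2) fits (5, 5, 4, 4); releases (0, 0, 2, 0), pool now (5, 5, 6, 4)
  P6: need (5, 1, 6, 3) fits (5, 5, 6, 4); releases (0, 2, 0, 1), pool now (5, 7, 6, 5)
  P9: need (0, 0, 4, 2) fits (5, 7, 6, 5); releases (3, 1, 1, 0), pool now (8, 8, 7, 5)
  P1: need (8, 3, 1, 1) fits (8, 8, 7, 5); releases (1, 2, 3, 0), pool now (9, 10, 10, 5)


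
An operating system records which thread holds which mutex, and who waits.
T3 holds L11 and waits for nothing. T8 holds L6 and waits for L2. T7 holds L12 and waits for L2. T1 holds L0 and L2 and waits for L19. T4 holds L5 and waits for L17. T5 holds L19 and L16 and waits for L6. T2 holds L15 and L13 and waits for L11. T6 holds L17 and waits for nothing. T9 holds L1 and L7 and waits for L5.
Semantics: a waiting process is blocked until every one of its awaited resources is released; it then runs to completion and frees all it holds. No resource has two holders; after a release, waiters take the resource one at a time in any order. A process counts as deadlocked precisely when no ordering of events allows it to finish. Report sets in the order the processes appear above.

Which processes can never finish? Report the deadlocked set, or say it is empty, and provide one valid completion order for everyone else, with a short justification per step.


The deadlocked set is T8, T7, T1 and T5.
Key observation: the wait chain closes on itself along T8 -> T1 -> T5 -> T8; T7 waits into the deadlock from upstream.
The rest can finish in the order T6, T4, T9, T3, T2.
Step-by-step check:
  T6: no waits; runs immediately, freeing L17
  T4: everything it awaited (L17) is free; runs, freeing L5
  T9: everything it awaited (L5) is free; runs, freeing L1 and L7
  T3: no waits; runs immediately, freeing L11
  T2: everything it awaited (L11) is free; runs, freeing L15 and L13


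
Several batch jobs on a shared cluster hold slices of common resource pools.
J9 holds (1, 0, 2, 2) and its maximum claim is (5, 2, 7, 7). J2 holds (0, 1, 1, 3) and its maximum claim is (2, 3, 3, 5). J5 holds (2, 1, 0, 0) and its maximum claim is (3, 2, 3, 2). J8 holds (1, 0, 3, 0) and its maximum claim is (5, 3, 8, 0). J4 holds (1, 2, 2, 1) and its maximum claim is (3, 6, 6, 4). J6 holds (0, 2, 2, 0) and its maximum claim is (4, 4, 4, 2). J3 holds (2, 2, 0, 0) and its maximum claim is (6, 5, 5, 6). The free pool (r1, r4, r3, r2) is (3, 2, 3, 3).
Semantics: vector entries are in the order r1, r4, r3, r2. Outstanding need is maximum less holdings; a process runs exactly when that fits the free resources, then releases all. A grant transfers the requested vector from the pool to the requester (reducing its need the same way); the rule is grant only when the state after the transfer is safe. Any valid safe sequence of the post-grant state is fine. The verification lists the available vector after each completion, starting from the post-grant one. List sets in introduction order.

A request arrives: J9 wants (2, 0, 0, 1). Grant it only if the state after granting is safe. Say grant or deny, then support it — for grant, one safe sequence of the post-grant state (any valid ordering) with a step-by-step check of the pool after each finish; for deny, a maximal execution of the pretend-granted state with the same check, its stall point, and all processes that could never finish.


GRANT — the state after the grant stays safe, e.g. via J5, J2, J4, J3, J8, J9, J6.
Key observation: even at the reduced pool (1, 2, 3, 2), J5 fits immediately, so safety survives the grant.
Step-by-step check of the post-grant state:
  pool = (1, 2, 3, 2)
  J5 needs (1, 1, 3, 2) <= (1, 2, 3, 2) -> finishes; pool += (2, 1, 0, 0) = (3, 3, 3, 2)
  J2 needs (2, 2, 2, 2) <= (3, 3, 3, 2) -> finishes; pool += (0, 1, 1, 3) = (3, 4, 4, 5)
  J4 needs (2, 4, 4, 3) <= (3, 4, 4, 5) -> finishes; pool += (1, 2, 2, 1) = (4, 6, 6, 6)
  J3 needs (4, 3, 5, 6) <= (4, 6, 6, 6) -> finishes; pool += (2, 2, 0, 0) = (6, 8, 6, 6)
  J8 needs (4, 3, 5, 0) <= (6, 8, 6, 6) -> finishes; pool += (1, 0, 3, 0) = (7, 8, 9, 6)
  J9 needs (2, 2, 5, 4) <= (7, 8, 9, 6) -> finishes; pool += (3, 0, 2, 3) = (10, 8, 11, 9)
  J6 needs (4, 2, 2, 2) <= (10, 8, 11, 9) -> finishes; pool += (0, 2, 2, 0) = (10, 10, 13, 9)


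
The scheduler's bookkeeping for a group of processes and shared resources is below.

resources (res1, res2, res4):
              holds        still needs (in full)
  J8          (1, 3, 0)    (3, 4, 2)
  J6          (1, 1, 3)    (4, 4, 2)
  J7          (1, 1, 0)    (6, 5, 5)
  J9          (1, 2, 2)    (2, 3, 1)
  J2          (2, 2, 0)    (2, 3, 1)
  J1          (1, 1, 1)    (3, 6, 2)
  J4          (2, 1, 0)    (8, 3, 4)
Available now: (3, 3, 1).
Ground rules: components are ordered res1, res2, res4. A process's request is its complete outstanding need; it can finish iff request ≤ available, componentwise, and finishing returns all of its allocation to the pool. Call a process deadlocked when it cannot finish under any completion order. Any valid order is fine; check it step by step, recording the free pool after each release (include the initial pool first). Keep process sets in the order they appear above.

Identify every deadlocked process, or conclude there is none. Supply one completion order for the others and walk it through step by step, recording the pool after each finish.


The deadlocked set is empty.
Key observation: J9 can run right away; the returned allocation unlocks the remaining processes in turn.
The rest can finish in the order J9, J2, J8, J6, J4, J1, J7. Walking it through:
  pool = (3, 3, 1)
  J9 needs (2, 3, 1) <= (3, 3, 1) -> finishes; pool += (1, 2, 2) = (4, 5, 3)
  J2 needs (2, 3, 1) <= (4, 5, 3) -> finishes; pool += (2, 2, 0) = (6, 7, 3)
  J8 needs (3, 4, 2) <= (6, 7, 3) -> finishes; pool += (1, 3, 0) = (7, 10, 3)
  J6 needs (4, 4, 2) <= (7, 10, 3) -> finishes; pool += (1, 1, 3) = (8, 11, 6)
  J4 needs (8, 3, 4) <= (8, 11, 6) -> finishes; pool += (2, 1, 0) = (10, 12, 6)
  J1 needs (3, 6, 2) <= (10, 12, 6) -> finishes; pool += (1, 1, 1) = (11, 13, 7)
  J7 needs (6, 5, 5) <= (11, 13, 7) -> finishes; pool += (1, 1, 0) = (12, 14, 7)


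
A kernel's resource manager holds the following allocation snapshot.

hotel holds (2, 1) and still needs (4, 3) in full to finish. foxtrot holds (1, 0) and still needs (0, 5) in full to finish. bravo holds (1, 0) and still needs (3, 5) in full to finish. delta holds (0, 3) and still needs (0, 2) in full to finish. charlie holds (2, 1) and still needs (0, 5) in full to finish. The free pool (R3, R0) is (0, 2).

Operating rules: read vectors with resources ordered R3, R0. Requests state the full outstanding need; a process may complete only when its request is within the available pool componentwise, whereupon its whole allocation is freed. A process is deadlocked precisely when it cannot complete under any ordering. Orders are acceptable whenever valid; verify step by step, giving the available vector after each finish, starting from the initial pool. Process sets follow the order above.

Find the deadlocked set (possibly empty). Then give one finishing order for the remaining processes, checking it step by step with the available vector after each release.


Nothing here is deadlocked.
Key observation: delta leads a chain of completions in which each release enables another process.
One completion order for the rest: delta, charlie, foxtrot, bravo, hotel. Walking it through:
  pool = (0, 2)
  run delta (needs (0, 2), free (0, 2)); after release of (0, 3) the pool is (0, 5)
  run charlie (needs (0, 5), free (0, 5)); after release of (2, 1) the pool is (2, 6)
  run foxtrot (needs (0, 5), free (2, 6)); after release of (1, 0) the pool is (3, 6)
  run bravo (needs (3, 5), free (3, 6)); after release of (1, 0) the pool is (4, 6)
  run hotel (needs (4, 3), free (4, 6)); after release of (2, 1) the pool is (6, 7)
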